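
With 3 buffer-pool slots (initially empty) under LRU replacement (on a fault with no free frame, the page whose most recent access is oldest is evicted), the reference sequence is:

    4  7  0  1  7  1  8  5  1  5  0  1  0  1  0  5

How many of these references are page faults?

4: fault, frames [4]
7: fault, frames [4, 7]
0: fault, frames [4, 7, 0]
1: fault, evict 4, frames [7, 0, 1]
7: hit
1: hit
8: fault, evict 0, frames [7, 1, 8]
5: fault, evict 7, frames [1, 8, 5]
1: hit
5: hit
0: fault, evict 8, frames [1, 5, 0]
1: hit
0: hit
1: hit
0: hit
5: hit
Page faults: 7.

7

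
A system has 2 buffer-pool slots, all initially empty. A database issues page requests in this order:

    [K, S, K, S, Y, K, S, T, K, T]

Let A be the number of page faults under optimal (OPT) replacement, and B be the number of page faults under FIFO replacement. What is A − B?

Under OPT: F F . . F . F F . . → 5 faults.
Under FIFO: F F . . F F F F F . → 7 faults.
A − B = 5 − 7 = -2.

-2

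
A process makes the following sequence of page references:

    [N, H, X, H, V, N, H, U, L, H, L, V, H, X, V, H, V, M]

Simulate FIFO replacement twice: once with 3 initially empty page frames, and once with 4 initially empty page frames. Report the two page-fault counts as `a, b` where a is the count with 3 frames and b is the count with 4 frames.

3 frames: F F F . F F F F F . . F F F . . . F → 12 faults.
4 frames: F F F . F . . F F F . . . F F . . F → 10 faults.
10 < 12: adding a frame reduced faults, as is typical.

12, 10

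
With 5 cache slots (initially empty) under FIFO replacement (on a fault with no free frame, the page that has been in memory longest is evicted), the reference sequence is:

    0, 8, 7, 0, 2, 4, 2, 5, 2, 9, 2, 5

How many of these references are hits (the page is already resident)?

0 -> fault, frames [0]
8 -> fault, frames [0, 8]
7 -> fault, frames [0, 8, 7]
0 -> hit
2 -> fault, frames [0, 8, 7, 2]
4 -> fault, frames [0, 8, 7, 2, 4]
2 -> hit
5 -> fault, evict 0, frames [8, 7, 2, 4, 5]
2 -> hit
9 -> fault, evict 8, frames [7, 2, 4, 5, 9]
2 -> hit
5 -> hit
Hits: 5.

5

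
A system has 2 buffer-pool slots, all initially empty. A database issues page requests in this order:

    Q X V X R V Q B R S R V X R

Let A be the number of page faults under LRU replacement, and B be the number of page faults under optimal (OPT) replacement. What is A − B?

Under LRU: F F F . F F F F F F . F F F → 12 faults.
Under OPT: F F F . F . F F . F . F F . → 9 faults.
A − B = 12 − 9 = 3.

3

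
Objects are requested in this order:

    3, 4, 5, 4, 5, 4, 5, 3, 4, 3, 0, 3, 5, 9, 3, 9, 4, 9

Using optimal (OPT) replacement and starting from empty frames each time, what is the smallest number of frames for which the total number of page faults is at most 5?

4

f=1: 18 faults
f=2: 8 faults
f=3: 6 faults
f=4: 5 faults
f=5: 5 faults
Smallest f with faults ≤ 5 is 4.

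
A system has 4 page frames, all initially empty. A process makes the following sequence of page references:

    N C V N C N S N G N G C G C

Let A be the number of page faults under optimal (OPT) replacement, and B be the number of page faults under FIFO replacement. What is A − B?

Under OPT: F F F . . . F . F . . . . . → 5 faults.
Under FIFO: F F F . . . F . F F . F . . → 7 faults.
A − B = 5 − 7 = -2.

-2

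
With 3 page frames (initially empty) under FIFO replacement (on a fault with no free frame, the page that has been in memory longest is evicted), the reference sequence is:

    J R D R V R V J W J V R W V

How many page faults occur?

J -> miss, frames {J}
R -> miss, frames {J,R}
D -> miss, frames {J,R,D}
R -> hit
V -> miss, evict J, frames {R,D,V}
R -> hit
V -> hit
J -> miss, evict R, frames {D,V,J}
W -> miss, evict D, frames {V,J,W}
J -> hit
V -> hit
R -> miss, evict V, frames {J,W,R}
W -> hit
V -> miss, evict J, frames {W,R,V}
Page faults: 8.

8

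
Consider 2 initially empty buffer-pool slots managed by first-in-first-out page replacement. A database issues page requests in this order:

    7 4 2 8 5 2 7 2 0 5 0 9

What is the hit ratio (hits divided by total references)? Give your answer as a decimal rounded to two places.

0.17

7 -> miss, frames {7}
4 -> miss, frames {7,4}
2 -> miss, evict 7, frames {4,2}
8 -> miss, evict 4, frames {2,8}
5 -> miss, evict 2, frames {8,5}
2 -> miss, evict 8, frames {5,2}
7 -> miss, evict 5, frames {2,7}
2 -> hit
0 -> miss, evict 2, frames {7,0}
5 -> miss, evict 7, frames {0,5}
0 -> hit
9 -> miss, evict 0, frames {5,9}
Hits: 2 of 12 references → 2/12 = 0.1667.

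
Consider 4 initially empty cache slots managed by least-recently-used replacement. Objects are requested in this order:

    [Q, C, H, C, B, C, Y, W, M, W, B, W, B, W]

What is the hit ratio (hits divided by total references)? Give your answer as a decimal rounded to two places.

0.43

Q: fault, frames {Q}
C: fault, frames {Q,C}
H: fault, frames {Q,C,H}
C: hit
B: fault, frames {Q,H,C,B}
C: hit
Y: fault, evict Q, frames {H,B,C,Y}
W: fault, evict H, frames {B,C,Y,W}
M: fault, evict B, frames {C,Y,W,M}
W: hit
B: fault, evict C, frames {Y,M,W,B}
W: hit
B: hit
W: hit
Hits: 6 of 14 references → 6/14 = 0.4286.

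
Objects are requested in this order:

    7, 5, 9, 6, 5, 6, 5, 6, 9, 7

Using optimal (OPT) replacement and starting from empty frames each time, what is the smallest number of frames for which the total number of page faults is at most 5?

f=1: 10 faults
f=2: 6 faults
f=3: 5 faults
f=4: 4 faults
Smallest f with faults ≤ 5 is 3.

3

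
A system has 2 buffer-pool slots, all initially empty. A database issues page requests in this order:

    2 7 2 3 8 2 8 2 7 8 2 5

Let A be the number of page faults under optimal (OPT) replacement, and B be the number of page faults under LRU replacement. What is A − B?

-2

Under OPT: F F . F F . . . F . F F → 7 faults.
Under LRU: F F . F F F . . F F F F → 9 faults.
A − B = 7 − 9 = -2.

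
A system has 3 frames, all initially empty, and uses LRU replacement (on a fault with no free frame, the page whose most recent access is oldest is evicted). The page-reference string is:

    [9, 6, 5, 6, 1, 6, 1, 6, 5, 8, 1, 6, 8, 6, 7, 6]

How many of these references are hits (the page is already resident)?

9 → fault, frames (9)
6 → fault, frames (9 6)
5 → fault, frames (9 6 5)
6 → hit
1 → fault, evict 9, frames (5 6 1)
6 → hit
1 → hit
6 → hit
5 → hit
8 → fault, evict 1, frames (6 5 8)
1 → fault, evict 6, frames (5 8 1)
6 → fault, evict 5, frames (8 1 6)
8 → hit
6 → hit
7 → fault, evict 1, frames (8 6 7)
6 → hit
Hits: 8.

8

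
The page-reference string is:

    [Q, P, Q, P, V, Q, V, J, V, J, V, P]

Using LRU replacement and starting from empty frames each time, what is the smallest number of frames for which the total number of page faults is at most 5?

f=1: 12 faults
f=2: 6 faults
f=3: 5 faults
f=4: 4 faults
Smallest f with faults ≤ 5 is 3.

3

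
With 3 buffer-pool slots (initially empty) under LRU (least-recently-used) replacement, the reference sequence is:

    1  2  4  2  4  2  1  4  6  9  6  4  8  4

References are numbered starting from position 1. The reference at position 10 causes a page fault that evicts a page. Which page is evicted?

1

pos 1: 1 → miss, frames {1}
pos 2: 2 → miss, frames {1,2}
pos 3: 4 → miss, frames {1,2,4}
pos 4: 2 → hit
pos 5: 4 → hit
pos 6: 2 → hit
pos 7: 1 → hit
pos 8: 4 → hit
pos 9: 6 → miss, evict 2, frames {1,4,6}
pos 10: 9 → miss, evict 1, frames {4,6,9}
At position 10, page 1 is evicted.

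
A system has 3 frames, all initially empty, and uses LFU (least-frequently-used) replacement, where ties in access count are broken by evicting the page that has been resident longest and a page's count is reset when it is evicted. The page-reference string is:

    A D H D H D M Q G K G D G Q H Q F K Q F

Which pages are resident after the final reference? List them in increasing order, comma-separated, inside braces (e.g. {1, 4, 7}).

A: fault, frames [A]
D: fault, frames [A, D]
H: fault, frames [A, D, H]
D: hit
H: hit
D: hit
M: fault, evict A, frames [D, H, M]
Q: fault, evict M, frames [D, H, Q]
G: fault, evict Q, frames [D, H, G]
K: fault, evict G, frames [D, H, K]
G: fault, evict K, frames [D, H, G]
D: hit
G: hit
Q: fault, evict H, frames [D, G, Q]
H: fault, evict Q, frames [D, G, H]
Q: fault, evict H, frames [D, G, Q]
F: fault, evict Q, frames [D, G, F]
K: fault, evict F, frames [D, G, K]
Q: fault, evict K, frames [D, G, Q]
F: fault, evict Q, frames [D, G, F]

{D, F, G}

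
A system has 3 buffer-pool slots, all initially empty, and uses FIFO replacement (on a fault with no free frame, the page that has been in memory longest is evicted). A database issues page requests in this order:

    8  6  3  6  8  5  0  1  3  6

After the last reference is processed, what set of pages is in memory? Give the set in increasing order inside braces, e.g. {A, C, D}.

8 -> miss, frames {8}
6 -> miss, frames {8,6}
3 -> miss, frames {8,6,3}
6 -> hit
8 -> hit
5 -> miss, evict 8, frames {6,3,5}
0 -> miss, evict 6, frames {3,5,0}
1 -> miss, evict 3, frames {5,0,1}
3 -> miss, evict 5, frames {0,1,3}
6 -> miss, evict 0, frames {1,3,6}

{1, 3, 6}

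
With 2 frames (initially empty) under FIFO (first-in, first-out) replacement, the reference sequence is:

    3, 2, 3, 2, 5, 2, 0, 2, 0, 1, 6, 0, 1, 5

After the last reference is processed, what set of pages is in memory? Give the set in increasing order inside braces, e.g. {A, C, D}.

{1, 5}

3: fault, frames (3)
2: fault, frames (3 2)
3: hit
2: hit
5: fault, evict 3, frames (2 5)
2: hit
0: fault, evict 2, frames (5 0)
2: fault, evict 5, frames (0 2)
0: hit
1: fault, evict 0, frames (2 1)
6: fault, evict 2, frames (1 6)
0: fault, evict 1, frames (6 0)
1: fault, evict 6, frames (0 1)
5: fault, evict 0, frames (1 5)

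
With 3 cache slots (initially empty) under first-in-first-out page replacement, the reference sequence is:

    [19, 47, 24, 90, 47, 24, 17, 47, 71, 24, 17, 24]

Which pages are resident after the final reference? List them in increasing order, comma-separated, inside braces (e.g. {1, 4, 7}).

{17, 24, 71}

19 → fault, frames {19}
47 → fault, frames {19,47}
24 → fault, frames {19,47,24}
90 → fault, evict 19, frames {47,24,90}
47 → hit
24 → hit
17 → fault, evict 47, frames {24,90,17}
47 → fault, evict 24, frames {90,17,47}
71 → fault, evict 90, frames {17,47,71}
24 → fault, evict 17, frames {47,71,24}
17 → fault, evict 47, frames {71,24,17}
24 → hit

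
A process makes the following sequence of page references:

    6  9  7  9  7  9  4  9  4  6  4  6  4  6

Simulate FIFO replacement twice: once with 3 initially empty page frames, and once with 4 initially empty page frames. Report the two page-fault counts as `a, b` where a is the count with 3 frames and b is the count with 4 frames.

5, 4

3 frames: F F F . . . F . . F . . . . → 5 faults.
4 frames: F F F . . . F . . . . . . . → 4 faults.
4 < 5: adding a frame reduced faults, as is typical.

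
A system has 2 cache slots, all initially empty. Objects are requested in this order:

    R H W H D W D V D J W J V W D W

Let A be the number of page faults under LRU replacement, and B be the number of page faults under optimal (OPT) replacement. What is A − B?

Under LRU: F F F . F F . F . F F . F F F . → 11 faults.
Under OPT: F F F . F . . F . F F . F . F . → 9 faults.
A − B = 11 − 9 = 2.

2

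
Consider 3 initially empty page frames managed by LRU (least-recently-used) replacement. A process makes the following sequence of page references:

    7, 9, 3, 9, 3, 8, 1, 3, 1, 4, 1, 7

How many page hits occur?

5

7: miss, frames [7]
9: miss, frames [7, 9]
3: miss, frames [7, 9, 3]
9: hit
3: hit
8: miss, evict 7, frames [9, 3, 8]
1: miss, evict 9, frames [3, 8, 1]
3: hit
1: hit
4: miss, evict 8, frames [3, 1, 4]
1: hit
7: miss, evict 3, frames [4, 1, 7]
Hits: 5.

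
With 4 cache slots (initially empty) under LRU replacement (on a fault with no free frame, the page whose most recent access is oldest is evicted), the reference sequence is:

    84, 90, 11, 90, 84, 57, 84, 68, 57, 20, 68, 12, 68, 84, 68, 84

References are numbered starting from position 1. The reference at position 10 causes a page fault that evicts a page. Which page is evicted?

pos 1: 84: miss, frames {84}
pos 2: 90: miss, frames {84,90}
pos 3: 11: miss, frames {84,90,11}
pos 4: 90: hit
pos 5: 84: hit
pos 6: 57: miss, frames {11,90,84,57}
pos 7: 84: hit
pos 8: 68: miss, evict 11, frames {90,57,84,68}
pos 9: 57: hit
pos 10: 20: miss, evict 90, frames {84,68,57,20}
At position 10, page 90 is evicted.

90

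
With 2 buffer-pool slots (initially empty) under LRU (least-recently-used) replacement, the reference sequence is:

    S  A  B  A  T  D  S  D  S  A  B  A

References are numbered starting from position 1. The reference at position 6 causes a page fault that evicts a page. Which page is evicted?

A

pos 1: S: miss, frames {S}
pos 2: A: miss, frames {S,A}
pos 3: B: miss, evict S, frames {A,B}
pos 4: A: hit
pos 5: T: miss, evict B, frames {A,T}
pos 6: D: miss, evict A, frames {T,D}
At position 6, page A is evicted.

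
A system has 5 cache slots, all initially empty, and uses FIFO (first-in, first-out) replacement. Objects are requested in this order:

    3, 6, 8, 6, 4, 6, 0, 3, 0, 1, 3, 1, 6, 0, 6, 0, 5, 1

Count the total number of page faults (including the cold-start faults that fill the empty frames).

9

3 -> fault, frames (3)
6 -> fault, frames (3 6)
8 -> fault, frames (3 6 8)
6 -> hit
4 -> fault, frames (3 6 8 4)
6 -> hit
0 -> fault, frames (3 6 8 4 0)
3 -> hit
0 -> hit
1 -> fault, evict 3, frames (6 8 4 0 1)
3 -> fault, evict 6, frames (8 4 0 1 3)
1 -> hit
6 -> fault, evict 8, frames (4 0 1 3 6)
0 -> hit
6 -> hit
0 -> hit
5 -> fault, evict 4, frames (0 1 3 6 5)
1 -> hit
Page faults: 9.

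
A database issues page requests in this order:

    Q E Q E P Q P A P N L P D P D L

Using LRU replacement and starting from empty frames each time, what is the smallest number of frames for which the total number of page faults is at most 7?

3

f=1: 16 faults
f=2: 10 faults
f=3: 7 faults
f=4: 7 faults
f=5: 7 faults
f=6: 7 faults
f=7: 7 faults
Smallest f with faults ≤ 7 is 3.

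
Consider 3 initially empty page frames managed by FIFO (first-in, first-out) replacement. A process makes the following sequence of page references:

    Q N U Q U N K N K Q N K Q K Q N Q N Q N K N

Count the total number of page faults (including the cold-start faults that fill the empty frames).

6

Q: miss, frames {Q}
N: miss, frames {Q,N}
U: miss, frames {Q,N,U}
Q: hit
U: hit
N: hit
K: miss, evict Q, frames {N,U,K}
N: hit
K: hit
Q: miss, evict N, frames {U,K,Q}
N: miss, evict U, frames {K,Q,N}
K: hit
Q: hit
K: hit
Q: hit
N: hit
Q: hit
N: hit
Q: hit
N: hit
K: hit
N: hit
Page faults: 6.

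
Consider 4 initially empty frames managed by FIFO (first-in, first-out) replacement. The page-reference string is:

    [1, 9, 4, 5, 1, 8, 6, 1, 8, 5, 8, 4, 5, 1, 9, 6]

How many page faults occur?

11

1 -> fault, frames {1}
9 -> fault, frames {1,9}
4 -> fault, frames {1,9,4}
5 -> fault, frames {1,9,4,5}
1 -> hit
8 -> fault, evict 1, frames {9,4,5,8}
6 -> fault, evict 9, frames {4,5,8,6}
1 -> fault, evict 4, frames {5,8,6,1}
8 -> hit
5 -> hit
8 -> hit
4 -> fault, evict 5, frames {8,6,1,4}
5 -> fault, evict 8, frames {6,1,4,5}
1 -> hit
9 -> fault, evict 6, frames {1,4,5,9}
6 -> fault, evict 1, frames {4,5,9,6}
Page faults: 11.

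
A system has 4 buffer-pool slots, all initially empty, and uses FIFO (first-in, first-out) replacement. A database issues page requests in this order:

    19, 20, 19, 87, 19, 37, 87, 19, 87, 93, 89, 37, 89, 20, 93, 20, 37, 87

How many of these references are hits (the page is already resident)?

10

19: fault, frames {19}
20: fault, frames {19,20}
19: hit
87: fault, frames {19,20,87}
19: hit
37: fault, frames {19,20,87,37}
87: hit
19: hit
87: hit
93: fault, evict 19, frames {20,87,37,93}
89: fault, evict 20, frames {87,37,93,89}
37: hit
89: hit
20: fault, evict 87, frames {37,93,89,20}
93: hit
20: hit
37: hit
87: fault, evict 37, frames {93,89,20,87}
Hits: 10.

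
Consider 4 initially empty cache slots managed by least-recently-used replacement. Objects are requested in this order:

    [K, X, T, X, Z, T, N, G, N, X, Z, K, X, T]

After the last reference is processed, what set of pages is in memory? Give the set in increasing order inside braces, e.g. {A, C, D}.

{K, T, X, Z}

K: miss, frames {K}
X: miss, frames {K,X}
T: miss, frames {K,X,T}
X: hit
Z: miss, frames {K,T,X,Z}
T: hit
N: miss, evict K, frames {X,Z,T,N}
G: miss, evict X, frames {Z,T,N,G}
N: hit
X: miss, evict Z, frames {T,G,N,X}
Z: miss, evict T, frames {G,N,X,Z}
K: miss, evict G, frames {N,X,Z,K}
X: hit
T: miss, evict N, frames {Z,K,X,T}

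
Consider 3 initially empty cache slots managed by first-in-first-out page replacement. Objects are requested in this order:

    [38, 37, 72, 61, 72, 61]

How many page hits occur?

38 -> fault, frames {38}
37 -> fault, frames {38,37}
72 -> fault, frames {38,37,72}
61 -> fault, evict 38, frames {37,72,61}
72 -> hit
61 -> hit
Hits: 2.

2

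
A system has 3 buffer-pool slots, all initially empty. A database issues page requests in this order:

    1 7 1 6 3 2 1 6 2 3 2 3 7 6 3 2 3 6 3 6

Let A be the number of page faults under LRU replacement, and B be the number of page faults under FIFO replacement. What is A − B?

Under LRU: F F . F F F F F . F . . F F . F . . . . → 11 faults.
Under FIFO: F F . F F F F F . F F . F F F F . . . . → 13 faults.
A − B = 11 − 13 = -2.

-2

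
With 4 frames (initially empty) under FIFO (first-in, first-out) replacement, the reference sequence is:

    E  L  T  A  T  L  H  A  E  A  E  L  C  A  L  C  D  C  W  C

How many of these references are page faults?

11

E → fault, frames (E)
L → fault, frames (E L)
T → fault, frames (E L T)
A → fault, frames (E L T A)
T → hit
L → hit
H → fault, evict E, frames (L T A H)
A → hit
E → fault, evict L, frames (T A H E)
A → hit
E → hit
L → fault, evict T, frames (A H E L)
C → fault, evict A, frames (H E L C)
A → fault, evict H, frames (E L C A)
L → hit
C → hit
D → fault, evict E, frames (L C A D)
C → hit
W → fault, evict L, frames (C A D W)
C → hit
Page faults: 11.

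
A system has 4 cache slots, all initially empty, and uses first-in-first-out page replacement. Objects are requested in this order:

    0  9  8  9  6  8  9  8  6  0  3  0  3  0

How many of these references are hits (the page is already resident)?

0 -> miss, frames [0]
9 -> miss, frames [0, 9]
8 -> miss, frames [0, 9, 8]
9 -> hit
6 -> miss, frames [0, 9, 8, 6]
8 -> hit
9 -> hit
8 -> hit
6 -> hit
0 -> hit
3 -> miss, evict 0, frames [9, 8, 6, 3]
0 -> miss, evict 9, frames [8, 6, 3, 0]
3 -> hit
0 -> hit
Hits: 8.

8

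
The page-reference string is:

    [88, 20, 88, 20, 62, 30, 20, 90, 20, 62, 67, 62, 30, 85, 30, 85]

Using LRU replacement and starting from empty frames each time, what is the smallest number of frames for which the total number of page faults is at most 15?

f=1: 16 faults
f=2: 10 faults
f=3: 9 faults
f=4: 8 faults
f=5: 7 faults
f=6: 7 faults
f=7: 7 faults
Smallest f with faults ≤ 15 is 2.

2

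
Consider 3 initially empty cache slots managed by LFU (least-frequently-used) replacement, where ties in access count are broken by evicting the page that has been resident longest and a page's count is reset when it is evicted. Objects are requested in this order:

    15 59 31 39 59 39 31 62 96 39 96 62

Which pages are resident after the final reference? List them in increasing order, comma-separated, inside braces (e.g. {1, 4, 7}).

{39, 62, 96}

15 → miss, frames (15)
59 → miss, frames (15 59)
31 → miss, frames (15 59 31)
39 → miss, evict 15, frames (59 31 39)
59 → hit
39 → hit
31 → hit
62 → miss, evict 59, frames (31 39 62)
96 → miss, evict 62, frames (31 39 96)
39 → hit
96 → hit
62 → miss, evict 31, frames (39 96 62)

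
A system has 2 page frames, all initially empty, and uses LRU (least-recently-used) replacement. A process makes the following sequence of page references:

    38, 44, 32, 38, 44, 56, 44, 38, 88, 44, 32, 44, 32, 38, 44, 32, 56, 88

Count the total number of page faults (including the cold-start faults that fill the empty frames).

15

38 → miss, frames (38)
44 → miss, frames (38 44)
32 → miss, evict 38, frames (44 32)
38 → miss, evict 44, frames (32 38)
44 → miss, evict 32, frames (38 44)
56 → miss, evict 38, frames (44 56)
44 → hit
38 → miss, evict 56, frames (44 38)
88 → miss, evict 44, frames (38 88)
44 → miss, evict 38, frames (88 44)
32 → miss, evict 88, frames (44 32)
44 → hit
32 → hit
38 → miss, evict 44, frames (32 38)
44 → miss, evict 32, frames (38 44)
32 → miss, evict 38, frames (44 32)
56 → miss, evict 44, frames (32 56)
88 → miss, evict 32, frames (56 88)
Page faults: 15.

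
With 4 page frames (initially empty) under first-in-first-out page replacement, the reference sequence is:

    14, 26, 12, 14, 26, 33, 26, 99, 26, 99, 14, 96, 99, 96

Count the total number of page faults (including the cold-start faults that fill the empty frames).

7

14 -> miss, frames [14]
26 -> miss, frames [14, 26]
12 -> miss, frames [14, 26, 12]
14 -> hit
26 -> hit
33 -> miss, frames [14, 26, 12, 33]
26 -> hit
99 -> miss, evict 14, frames [26, 12, 33, 99]
26 -> hit
99 -> hit
14 -> miss, evict 26, frames [12, 33, 99, 14]
96 -> miss, evict 12, frames [33, 99, 14, 96]
99 -> hit
96 -> hit
Page faults: 7.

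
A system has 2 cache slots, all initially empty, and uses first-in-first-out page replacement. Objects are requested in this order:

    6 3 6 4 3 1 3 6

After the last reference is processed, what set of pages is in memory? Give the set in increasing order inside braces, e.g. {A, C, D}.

6 → miss, frames [6]
3 → miss, frames [6, 3]
6 → hit
4 → miss, evict 6, frames [3, 4]
3 → hit
1 → miss, evict 3, frames [4, 1]
3 → miss, evict 4, frames [1, 3]
6 → miss, evict 1, frames [3, 6]

{3, 6}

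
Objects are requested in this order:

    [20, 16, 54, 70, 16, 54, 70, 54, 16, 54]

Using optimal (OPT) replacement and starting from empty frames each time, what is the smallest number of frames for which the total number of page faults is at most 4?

f=1: 10 faults
f=2: 6 faults
f=3: 4 faults
f=4: 4 faults
Smallest f with faults ≤ 4 is 3.

3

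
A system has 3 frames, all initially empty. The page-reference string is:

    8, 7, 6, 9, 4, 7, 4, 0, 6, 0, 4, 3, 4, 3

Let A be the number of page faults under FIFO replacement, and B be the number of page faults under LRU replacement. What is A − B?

1

Under FIFO: F F F F F F . F F . F F . . → 10 faults.
Under LRU: F F F F F F . F F . . F . . → 9 faults.
A − B = 10 − 9 = 1.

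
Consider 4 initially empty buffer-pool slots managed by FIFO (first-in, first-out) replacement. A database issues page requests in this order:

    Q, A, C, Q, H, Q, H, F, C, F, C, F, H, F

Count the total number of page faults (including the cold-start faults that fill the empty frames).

5

Q → miss, frames (Q)
A → miss, frames (Q A)
C → miss, frames (Q A C)
Q → hit
H → miss, frames (Q A C H)
Q → hit
H → hit
F → miss, evict Q, frames (A C H F)
C → hit
F → hit
C → hit
F → hit
H → hit
F → hit
Page faults: 5.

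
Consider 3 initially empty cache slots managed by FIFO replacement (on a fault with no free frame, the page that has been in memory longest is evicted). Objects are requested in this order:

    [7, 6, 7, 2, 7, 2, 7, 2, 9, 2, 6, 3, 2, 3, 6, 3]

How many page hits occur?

10

7 → fault, frames [7]
6 → fault, frames [7, 6]
7 → hit
2 → fault, frames [7, 6, 2]
7 → hit
2 → hit
7 → hit
2 → hit
9 → fault, evict 7, frames [6, 2, 9]
2 → hit
6 → hit
3 → fault, evict 6, frames [2, 9, 3]
2 → hit
3 → hit
6 → fault, evict 2, frames [9, 3, 6]
3 → hit
Hits: 10.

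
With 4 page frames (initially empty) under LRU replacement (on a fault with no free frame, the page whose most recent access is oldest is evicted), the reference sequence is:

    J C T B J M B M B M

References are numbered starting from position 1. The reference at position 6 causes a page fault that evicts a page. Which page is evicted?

pos 1: J: fault, frames [J]
pos 2: C: fault, frames [J, C]
pos 3: T: fault, frames [J, C, T]
pos 4: B: fault, frames [J, C, T, B]
pos 5: J: hit
pos 6: M: fault, evict C, frames [T, B, J, M]
At position 6, page C is evicted.

C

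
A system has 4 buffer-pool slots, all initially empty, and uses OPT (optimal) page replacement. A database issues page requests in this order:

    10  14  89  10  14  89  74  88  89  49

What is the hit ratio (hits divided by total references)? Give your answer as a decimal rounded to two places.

10: fault, frames (10)
14: fault, frames (10 14)
89: fault, frames (10 14 89)
10: hit
14: hit
89: hit
74: fault, frames (10 14 89 74)
88: fault, evict 74, frames (10 14 89 88)
89: hit
49: fault, evict 88, frames (10 14 89 49)
Hits: 4 of 10 references → 4/10 = 0.4000.

0.40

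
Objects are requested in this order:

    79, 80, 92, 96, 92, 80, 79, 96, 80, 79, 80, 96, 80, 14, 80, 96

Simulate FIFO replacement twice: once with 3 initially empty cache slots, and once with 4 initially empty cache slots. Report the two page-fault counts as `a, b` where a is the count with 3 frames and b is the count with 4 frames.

8, 5

3 frames: F F F F . . F . F . . . . F . F → 8 faults.
4 frames: F F F F . . . . . . . . . F . . → 5 faults.
5 < 8: adding a frame reduced faults, as is typical.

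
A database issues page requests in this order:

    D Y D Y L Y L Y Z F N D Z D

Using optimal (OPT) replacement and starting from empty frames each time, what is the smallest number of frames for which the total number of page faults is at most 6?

3

f=1: 14 faults
f=2: 7 faults
f=3: 6 faults
f=4: 6 faults
f=5: 6 faults
f=6: 6 faults
Smallest f with faults ≤ 6 is 3.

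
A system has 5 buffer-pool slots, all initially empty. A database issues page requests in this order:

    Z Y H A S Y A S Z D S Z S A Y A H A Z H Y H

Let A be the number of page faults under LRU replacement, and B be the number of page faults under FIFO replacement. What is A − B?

-3

Under LRU: F F F F F . . . . F . . . . . . F . . . . . → 7 faults.
Under FIFO: F F F F F . . . . F . F . . F . F F . . . . → 10 faults.
A − B = 7 − 10 = -3.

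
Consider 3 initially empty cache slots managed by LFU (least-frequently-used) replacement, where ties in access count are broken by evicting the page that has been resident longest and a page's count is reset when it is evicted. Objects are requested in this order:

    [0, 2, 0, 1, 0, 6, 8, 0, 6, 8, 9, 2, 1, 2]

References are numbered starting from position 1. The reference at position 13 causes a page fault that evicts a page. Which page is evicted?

pos 1: 0: fault, frames [0]
pos 2: 2: fault, frames [0, 2]
pos 3: 0: hit
pos 4: 1: fault, frames [0, 2, 1]
pos 5: 0: hit
pos 6: 6: fault, evict 2, frames [0, 1, 6]
pos 7: 8: fault, evict 1, frames [0, 6, 8]
pos 8: 0: hit
pos 9: 6: hit
pos 10: 8: hit
pos 11: 9: fault, evict 6, frames [0, 8, 9]
pos 12: 2: fault, evict 9, frames [0, 8, 2]
pos 13: 1: fault, evict 2, frames [0, 8, 1]
At position 13, page 2 is evicted.

2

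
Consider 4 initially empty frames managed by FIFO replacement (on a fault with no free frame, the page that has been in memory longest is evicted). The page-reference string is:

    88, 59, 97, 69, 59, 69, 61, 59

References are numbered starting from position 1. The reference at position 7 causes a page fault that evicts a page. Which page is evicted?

88

pos 1: 88 -> miss, frames [88]
pos 2: 59 -> miss, frames [88, 59]
pos 3: 97 -> miss, frames [88, 59, 97]
pos 4: 69 -> miss, frames [88, 59, 97, 69]
pos 5: 59 -> hit
pos 6: 69 -> hit
pos 7: 61 -> miss, evict 88, frames [59, 97, 69, 61]
At position 7, page 88 is evicted.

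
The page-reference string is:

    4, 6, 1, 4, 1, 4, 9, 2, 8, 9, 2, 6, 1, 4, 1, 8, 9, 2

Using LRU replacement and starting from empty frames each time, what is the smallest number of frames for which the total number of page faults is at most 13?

3

f=1: 18 faults
f=2: 15 faults
f=3: 12 faults
f=4: 12 faults
f=5: 12 faults
f=6: 6 faults
Smallest f with faults ≤ 13 is 3.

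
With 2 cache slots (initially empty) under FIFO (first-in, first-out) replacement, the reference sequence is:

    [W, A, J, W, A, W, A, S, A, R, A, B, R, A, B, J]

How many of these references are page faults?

13

W -> fault, frames (W)
A -> fault, frames (W A)
J -> fault, evict W, frames (A J)
W -> fault, evict A, frames (J W)
A -> fault, evict J, frames (W A)
W -> hit
A -> hit
S -> fault, evict W, frames (A S)
A -> hit
R -> fault, evict A, frames (S R)
A -> fault, evict S, frames (R A)
B -> fault, evict R, frames (A B)
R -> fault, evict A, frames (B R)
A -> fault, evict B, frames (R A)
B -> fault, evict R, frames (A B)
J -> fault, evict A, frames (B J)
Page faults: 13.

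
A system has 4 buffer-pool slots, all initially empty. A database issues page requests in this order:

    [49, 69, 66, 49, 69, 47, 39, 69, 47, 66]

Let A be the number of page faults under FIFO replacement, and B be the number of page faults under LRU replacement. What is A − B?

Under FIFO: F F F . . F F . . . → 5 faults.
Under LRU: F F F . . F F . . F → 6 faults.
A − B = 5 − 6 = -1.

-1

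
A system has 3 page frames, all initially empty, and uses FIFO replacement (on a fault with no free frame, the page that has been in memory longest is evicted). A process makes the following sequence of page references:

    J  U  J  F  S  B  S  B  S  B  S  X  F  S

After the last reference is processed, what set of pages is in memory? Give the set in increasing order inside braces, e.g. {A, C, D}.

J -> miss, frames [J]
U -> miss, frames [J, U]
J -> hit
F -> miss, frames [J, U, F]
S -> miss, evict J, frames [U, F, S]
B -> miss, evict U, frames [F, S, B]
S -> hit
B -> hit
S -> hit
B -> hit
S -> hit
X -> miss, evict F, frames [S, B, X]
F -> miss, evict S, frames [B, X, F]
S -> miss, evict B, frames [X, F, S]

{F, S, X}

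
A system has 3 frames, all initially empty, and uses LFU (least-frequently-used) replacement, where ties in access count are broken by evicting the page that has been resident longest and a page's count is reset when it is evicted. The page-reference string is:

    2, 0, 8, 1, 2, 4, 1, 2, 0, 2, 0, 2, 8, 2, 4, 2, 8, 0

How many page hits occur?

2: fault, frames (2)
0: fault, frames (2 0)
8: fault, frames (2 0 8)
1: fault, evict 2, frames (0 8 1)
2: fault, evict 0, frames (8 1 2)
4: fault, evict 8, frames (1 2 4)
1: hit
2: hit
0: fault, evict 4, frames (1 2 0)
2: hit
0: hit
2: hit
8: fault, evict 1, frames (2 0 8)
2: hit
4: fault, evict 8, frames (2 0 4)
2: hit
8: fault, evict 4, frames (2 0 8)
0: hit
Hits: 8.

8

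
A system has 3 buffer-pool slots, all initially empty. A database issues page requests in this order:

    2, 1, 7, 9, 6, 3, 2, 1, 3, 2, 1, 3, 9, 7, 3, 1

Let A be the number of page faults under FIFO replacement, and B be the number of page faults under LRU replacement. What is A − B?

Under FIFO: F F F F F F F F . . . . F F F F → 12 faults.
Under LRU: F F F F F F F F . . . . F F . F → 11 faults.
A − B = 12 − 11 = 1.

1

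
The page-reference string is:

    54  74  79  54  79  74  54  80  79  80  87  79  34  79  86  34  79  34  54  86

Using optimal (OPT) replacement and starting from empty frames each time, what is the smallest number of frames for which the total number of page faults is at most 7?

4

f=1: 20 faults
f=2: 12 faults
f=3: 8 faults
f=4: 7 faults
f=5: 7 faults
f=6: 7 faults
f=7: 7 faults
Smallest f with faults ≤ 7 is 4.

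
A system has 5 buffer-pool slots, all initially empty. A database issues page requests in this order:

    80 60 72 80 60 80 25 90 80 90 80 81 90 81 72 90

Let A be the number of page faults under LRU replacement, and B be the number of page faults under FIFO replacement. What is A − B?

Under LRU: F F F . . . F F . . . F . . F . → 7 faults.
Under FIFO: F F F . . . F F . . . F . . . . → 6 faults.
A − B = 7 − 6 = 1.

1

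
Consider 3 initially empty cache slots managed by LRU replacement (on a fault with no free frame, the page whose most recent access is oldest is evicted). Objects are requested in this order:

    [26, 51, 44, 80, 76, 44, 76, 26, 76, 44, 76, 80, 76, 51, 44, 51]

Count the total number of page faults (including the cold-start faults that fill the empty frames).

9

26 → fault, frames {26}
51 → fault, frames {26,51}
44 → fault, frames {26,51,44}
80 → fault, evict 26, frames {51,44,80}
76 → fault, evict 51, frames {44,80,76}
44 → hit
76 → hit
26 → fault, evict 80, frames {44,76,26}
76 → hit
44 → hit
76 → hit
80 → fault, evict 26, frames {44,76,80}
76 → hit
51 → fault, evict 44, frames {80,76,51}
44 → fault, evict 80, frames {76,51,44}
51 → hit
Page faults: 9.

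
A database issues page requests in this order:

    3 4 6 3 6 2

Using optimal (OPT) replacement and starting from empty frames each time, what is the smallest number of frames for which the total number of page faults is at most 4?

2

f=1: 6 faults
f=2: 4 faults
f=3: 4 faults
f=4: 4 faults
Smallest f with faults ≤ 4 is 2.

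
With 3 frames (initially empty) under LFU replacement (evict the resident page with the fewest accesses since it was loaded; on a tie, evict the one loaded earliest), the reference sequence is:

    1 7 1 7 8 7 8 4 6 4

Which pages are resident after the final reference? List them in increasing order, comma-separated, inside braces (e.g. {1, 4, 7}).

1 -> miss, frames [1]
7 -> miss, frames [1, 7]
1 -> hit
7 -> hit
8 -> miss, frames [1, 7, 8]
7 -> hit
8 -> hit
4 -> miss, evict 1, frames [7, 8, 4]
6 -> miss, evict 4, frames [7, 8, 6]
4 -> miss, evict 6, frames [7, 8, 4]

{4, 7, 8}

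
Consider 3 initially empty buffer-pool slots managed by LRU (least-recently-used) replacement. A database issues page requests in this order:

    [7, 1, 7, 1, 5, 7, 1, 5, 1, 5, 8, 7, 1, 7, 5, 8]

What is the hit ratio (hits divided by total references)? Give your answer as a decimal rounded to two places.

7 → miss, frames [7]
1 → miss, frames [7, 1]
7 → hit
1 → hit
5 → miss, frames [7, 1, 5]
7 → hit
1 → hit
5 → hit
1 → hit
5 → hit
8 → miss, evict 7, frames [1, 5, 8]
7 → miss, evict 1, frames [5, 8, 7]
1 → miss, evict 5, frames [8, 7, 1]
7 → hit
5 → miss, evict 8, frames [1, 7, 5]
8 → miss, evict 1, frames [7, 5, 8]
Hits: 8 of 16 references → 8/16 = 0.5000.

0.50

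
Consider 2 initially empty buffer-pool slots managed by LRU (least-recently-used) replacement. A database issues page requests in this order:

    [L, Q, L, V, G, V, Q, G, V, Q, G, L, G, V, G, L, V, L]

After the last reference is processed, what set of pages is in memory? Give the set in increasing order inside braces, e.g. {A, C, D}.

L: miss, frames (L)
Q: miss, frames (L Q)
L: hit
V: miss, evict Q, frames (L V)
G: miss, evict L, frames (V G)
V: hit
Q: miss, evict G, frames (V Q)
G: miss, evict V, frames (Q G)
V: miss, evict Q, frames (G V)
Q: miss, evict G, frames (V Q)
G: miss, evict V, frames (Q G)
L: miss, evict Q, frames (G L)
G: hit
V: miss, evict L, frames (G V)
G: hit
L: miss, evict V, frames (G L)
V: miss, evict G, frames (L V)
L: hit

{L, V}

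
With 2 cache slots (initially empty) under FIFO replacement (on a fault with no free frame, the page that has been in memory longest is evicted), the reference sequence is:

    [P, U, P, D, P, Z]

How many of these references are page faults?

P → fault, frames [P]
U → fault, frames [P, U]
P → hit
D → fault, evict P, frames [U, D]
P → fault, evict U, frames [D, P]
Z → fault, evict D, frames [P, Z]
Page faults: 5.

5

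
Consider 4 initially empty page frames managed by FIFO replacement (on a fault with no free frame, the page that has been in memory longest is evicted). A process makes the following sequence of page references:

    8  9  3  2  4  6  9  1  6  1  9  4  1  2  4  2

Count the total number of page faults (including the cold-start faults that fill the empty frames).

8 → miss, frames {8}
9 → miss, frames {8,9}
3 → miss, frames {8,9,3}
2 → miss, frames {8,9,3,2}
4 → miss, evict 8, frames {9,3,2,4}
6 → miss, evict 9, frames {3,2,4,6}
9 → miss, evict 3, frames {2,4,6,9}
1 → miss, evict 2, frames {4,6,9,1}
6 → hit
1 → hit
9 → hit
4 → hit
1 → hit
2 → miss, evict 4, frames {6,9,1,2}
4 → miss, evict 6, frames {9,1,2,4}
2 → hit
Page faults: 10.

10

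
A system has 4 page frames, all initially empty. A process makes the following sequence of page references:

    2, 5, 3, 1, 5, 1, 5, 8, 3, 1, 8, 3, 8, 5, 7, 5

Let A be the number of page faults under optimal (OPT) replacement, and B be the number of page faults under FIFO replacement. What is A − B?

Under OPT: F F F F . . . F . . . . . . F . → 6 faults.
Under FIFO: F F F F . . . F . . . . . . F F → 7 faults.
A − B = 6 − 7 = -1.

-1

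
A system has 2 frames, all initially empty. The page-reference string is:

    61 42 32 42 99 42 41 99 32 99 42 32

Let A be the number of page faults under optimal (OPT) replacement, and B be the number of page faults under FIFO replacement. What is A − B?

Under OPT: F F F . F . F . F . F . → 7 faults.
Under FIFO: F F F . F F F F F . F . → 9 faults.
A − B = 7 − 9 = -2.

-2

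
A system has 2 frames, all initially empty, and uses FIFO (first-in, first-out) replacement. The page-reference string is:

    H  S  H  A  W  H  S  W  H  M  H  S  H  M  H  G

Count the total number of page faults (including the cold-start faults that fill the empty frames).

H: miss, frames [H]
S: miss, frames [H, S]
H: hit
A: miss, evict H, frames [S, A]
W: miss, evict S, frames [A, W]
H: miss, evict A, frames [W, H]
S: miss, evict W, frames [H, S]
W: miss, evict H, frames [S, W]
H: miss, evict S, frames [W, H]
M: miss, evict W, frames [H, M]
H: hit
S: miss, evict H, frames [M, S]
H: miss, evict M, frames [S, H]
M: miss, evict S, frames [H, M]
H: hit
G: miss, evict H, frames [M, G]
Page faults: 13.

13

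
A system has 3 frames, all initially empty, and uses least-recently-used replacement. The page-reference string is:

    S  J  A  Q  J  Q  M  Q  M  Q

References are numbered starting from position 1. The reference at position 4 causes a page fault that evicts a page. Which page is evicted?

S

pos 1: S: fault, frames {S}
pos 2: J: fault, frames {S,J}
pos 3: A: fault, frames {S,J,A}
pos 4: Q: fault, evict S, frames {J,A,Q}
At position 4, page S is evicted.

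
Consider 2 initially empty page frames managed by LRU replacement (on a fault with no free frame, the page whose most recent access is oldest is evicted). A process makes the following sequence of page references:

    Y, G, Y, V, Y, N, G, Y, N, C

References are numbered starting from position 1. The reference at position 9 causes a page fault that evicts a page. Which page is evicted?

pos 1: Y → fault, frames {Y}
pos 2: G → fault, frames {Y,G}
pos 3: Y → hit
pos 4: V → fault, evict G, frames {Y,V}
pos 5: Y → hit
pos 6: N → fault, evict V, frames {Y,N}
pos 7: G → fault, evict Y, frames {N,G}
pos 8: Y → fault, evict N, frames {G,Y}
pos 9: N → fault, evict G, frames {Y,N}
At position 9, page G is evicted.

G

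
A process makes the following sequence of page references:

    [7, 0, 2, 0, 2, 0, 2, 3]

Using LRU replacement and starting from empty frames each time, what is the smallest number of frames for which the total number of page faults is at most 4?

f=1: 8 faults
f=2: 4 faults
f=3: 4 faults
f=4: 4 faults
Smallest f with faults ≤ 4 is 2.

2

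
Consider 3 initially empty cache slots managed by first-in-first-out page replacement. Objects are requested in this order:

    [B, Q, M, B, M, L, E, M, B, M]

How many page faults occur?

B → fault, frames (B)
Q → fault, frames (B Q)
M → fault, frames (B Q M)
B → hit
M → hit
L → fault, evict B, frames (Q M L)
E → fault, evict Q, frames (M L E)
M → hit
B → fault, evict M, frames (L E B)
M → fault, evict L, frames (E B M)
Page faults: 7.

7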